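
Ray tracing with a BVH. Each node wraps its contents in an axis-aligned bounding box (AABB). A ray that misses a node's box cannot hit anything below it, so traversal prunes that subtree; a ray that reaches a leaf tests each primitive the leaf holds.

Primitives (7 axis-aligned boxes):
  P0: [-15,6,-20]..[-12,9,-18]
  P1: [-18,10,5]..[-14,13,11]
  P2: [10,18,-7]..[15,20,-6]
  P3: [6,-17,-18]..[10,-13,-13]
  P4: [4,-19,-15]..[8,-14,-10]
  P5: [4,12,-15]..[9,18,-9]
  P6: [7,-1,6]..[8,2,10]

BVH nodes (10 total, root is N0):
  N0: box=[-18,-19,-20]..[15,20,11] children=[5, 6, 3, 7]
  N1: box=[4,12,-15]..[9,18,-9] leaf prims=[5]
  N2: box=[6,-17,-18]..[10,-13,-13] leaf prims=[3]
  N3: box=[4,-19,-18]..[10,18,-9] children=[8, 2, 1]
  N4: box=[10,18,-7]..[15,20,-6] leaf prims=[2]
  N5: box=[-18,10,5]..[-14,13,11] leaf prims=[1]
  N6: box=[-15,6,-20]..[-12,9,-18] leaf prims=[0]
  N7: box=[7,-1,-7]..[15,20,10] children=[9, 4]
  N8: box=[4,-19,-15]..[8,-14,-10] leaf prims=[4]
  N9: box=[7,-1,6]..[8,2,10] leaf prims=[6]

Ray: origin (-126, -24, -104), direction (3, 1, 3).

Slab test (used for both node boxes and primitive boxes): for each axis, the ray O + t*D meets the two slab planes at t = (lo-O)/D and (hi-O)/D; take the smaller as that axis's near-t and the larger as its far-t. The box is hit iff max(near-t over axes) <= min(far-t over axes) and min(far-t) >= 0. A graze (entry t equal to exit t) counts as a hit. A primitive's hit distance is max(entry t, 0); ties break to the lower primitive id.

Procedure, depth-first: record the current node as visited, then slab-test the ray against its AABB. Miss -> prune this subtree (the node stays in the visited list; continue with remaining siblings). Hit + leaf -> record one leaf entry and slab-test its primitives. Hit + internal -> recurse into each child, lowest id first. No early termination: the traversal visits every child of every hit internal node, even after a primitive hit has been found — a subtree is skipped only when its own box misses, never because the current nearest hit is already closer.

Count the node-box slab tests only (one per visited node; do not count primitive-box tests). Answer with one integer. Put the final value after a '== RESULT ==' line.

Walk:
N0 x:[36,47] y:[5,44] z:[28,115/3] -> hit [36,115/3], descend [3, 5, 6, 7]
  N3 x:[130/3,136/3] y:[5,42] z:[86/3,95/3] -> miss, prune
  N5 x:[36,112/3] y:[34,37] z:[109/3,115/3] -> hit [109/3,37] leaf, test {P1@t=109/3}
  N6 x:[37,38] y:[30,33] z:[28,86/3] -> miss, prune
  N7 x:[133/3,47] y:[23,44] z:[97/3,38] -> miss, prune

Summary -> nodes [0, 3, 5, 6, 7]; box-tests=5; leaf-entries=1; first=P1

== RESULT ==
5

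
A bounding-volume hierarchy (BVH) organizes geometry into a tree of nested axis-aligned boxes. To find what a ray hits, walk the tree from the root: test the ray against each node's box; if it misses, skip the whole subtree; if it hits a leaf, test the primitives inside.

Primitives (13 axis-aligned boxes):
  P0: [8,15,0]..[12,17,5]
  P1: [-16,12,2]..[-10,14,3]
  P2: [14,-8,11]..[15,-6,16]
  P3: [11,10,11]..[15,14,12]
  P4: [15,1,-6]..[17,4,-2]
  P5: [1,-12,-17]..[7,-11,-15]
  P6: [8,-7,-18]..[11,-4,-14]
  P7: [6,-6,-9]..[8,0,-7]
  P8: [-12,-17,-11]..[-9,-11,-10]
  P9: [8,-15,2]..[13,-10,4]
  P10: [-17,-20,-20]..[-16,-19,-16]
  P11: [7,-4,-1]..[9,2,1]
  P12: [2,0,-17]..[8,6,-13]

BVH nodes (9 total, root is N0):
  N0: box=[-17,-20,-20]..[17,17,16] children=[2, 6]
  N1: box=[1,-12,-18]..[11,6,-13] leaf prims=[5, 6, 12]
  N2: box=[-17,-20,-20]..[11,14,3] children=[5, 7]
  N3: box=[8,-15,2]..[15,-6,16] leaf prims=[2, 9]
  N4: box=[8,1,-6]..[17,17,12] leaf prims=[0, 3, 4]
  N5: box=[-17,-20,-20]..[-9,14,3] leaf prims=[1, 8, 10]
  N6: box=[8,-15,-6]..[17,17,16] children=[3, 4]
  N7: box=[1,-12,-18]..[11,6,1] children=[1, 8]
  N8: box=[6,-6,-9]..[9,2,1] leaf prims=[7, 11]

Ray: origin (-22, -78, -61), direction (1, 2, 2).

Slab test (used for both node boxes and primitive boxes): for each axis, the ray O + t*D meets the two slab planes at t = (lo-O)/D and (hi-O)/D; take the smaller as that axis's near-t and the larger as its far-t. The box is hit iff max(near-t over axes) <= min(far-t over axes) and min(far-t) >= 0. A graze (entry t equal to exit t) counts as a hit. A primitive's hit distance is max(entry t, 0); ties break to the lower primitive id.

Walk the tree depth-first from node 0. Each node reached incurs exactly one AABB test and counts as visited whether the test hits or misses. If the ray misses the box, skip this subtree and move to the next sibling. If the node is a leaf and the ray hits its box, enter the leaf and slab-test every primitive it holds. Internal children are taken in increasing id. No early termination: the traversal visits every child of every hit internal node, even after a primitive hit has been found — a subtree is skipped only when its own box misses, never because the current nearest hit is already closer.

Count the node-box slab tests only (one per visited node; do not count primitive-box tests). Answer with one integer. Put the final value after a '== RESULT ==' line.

Trace the traversal:
N0 x:[5,39] y:[29,95/2] z:[41/2,77/2] -> hit [29,77/2], descend [2, 6]
  N2 x:[5,33] y:[29,46] z:[41/2,32] -> hit [29,32], descend [5, 7]
    N5 x:[5,13] y:[29,46] z:[41/2,32] -> miss, prune
    N7 x:[23,33] y:[33,42] z:[43/2,31] -> miss, prune
  N6 x:[30,39] y:[63/2,95/2] z:[55/2,77/2] -> hit [63/2,77/2], descend [3, 4]
    N3 x:[30,37] y:[63/2,36] z:[63/2,77/2] -> hit [63/2,36] leaf, test {P2@t=36, P9@t=63/2}
    N4 x:[30,39] y:[79/2,95/2] z:[55/2,73/2] -> miss, prune

Visited [0, 2, 5, 7, 6, 3, 4]. Tests: 7 box, 1 leaf. Nearest: P9.

== RESULT ==
7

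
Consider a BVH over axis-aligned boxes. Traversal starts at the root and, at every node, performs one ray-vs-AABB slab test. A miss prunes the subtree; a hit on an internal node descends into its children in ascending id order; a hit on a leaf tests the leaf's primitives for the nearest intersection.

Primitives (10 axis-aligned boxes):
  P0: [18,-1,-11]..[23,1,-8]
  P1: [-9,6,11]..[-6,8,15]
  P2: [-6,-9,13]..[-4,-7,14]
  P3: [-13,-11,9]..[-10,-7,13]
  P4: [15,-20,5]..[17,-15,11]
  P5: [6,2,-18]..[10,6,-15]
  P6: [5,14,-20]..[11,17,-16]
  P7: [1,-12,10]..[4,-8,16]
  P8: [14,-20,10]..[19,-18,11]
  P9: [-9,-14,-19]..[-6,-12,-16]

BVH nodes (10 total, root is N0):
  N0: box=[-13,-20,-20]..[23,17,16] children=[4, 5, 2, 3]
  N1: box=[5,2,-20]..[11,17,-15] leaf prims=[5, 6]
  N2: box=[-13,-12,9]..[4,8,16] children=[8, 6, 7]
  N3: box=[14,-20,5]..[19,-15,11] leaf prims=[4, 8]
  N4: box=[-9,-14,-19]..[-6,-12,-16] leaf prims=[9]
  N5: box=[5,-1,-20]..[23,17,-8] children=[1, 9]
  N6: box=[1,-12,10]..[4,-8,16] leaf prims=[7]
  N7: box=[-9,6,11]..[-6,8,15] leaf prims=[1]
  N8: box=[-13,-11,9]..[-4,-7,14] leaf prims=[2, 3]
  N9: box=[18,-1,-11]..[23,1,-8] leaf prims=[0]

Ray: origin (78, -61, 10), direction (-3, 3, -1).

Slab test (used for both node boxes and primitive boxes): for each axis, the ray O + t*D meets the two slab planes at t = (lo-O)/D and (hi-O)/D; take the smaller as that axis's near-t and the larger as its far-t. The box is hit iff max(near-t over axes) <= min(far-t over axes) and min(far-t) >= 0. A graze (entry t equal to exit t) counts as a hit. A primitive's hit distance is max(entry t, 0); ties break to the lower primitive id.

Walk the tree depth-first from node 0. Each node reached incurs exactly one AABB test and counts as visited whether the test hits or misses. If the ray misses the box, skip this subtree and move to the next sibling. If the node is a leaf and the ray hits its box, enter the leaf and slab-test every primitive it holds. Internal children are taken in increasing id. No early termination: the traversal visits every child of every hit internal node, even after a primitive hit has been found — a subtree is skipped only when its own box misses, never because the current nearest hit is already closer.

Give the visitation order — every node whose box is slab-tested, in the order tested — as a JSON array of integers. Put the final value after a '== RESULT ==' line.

Walk:
N0 x:[55/3,91/3] y:[41/3,26] z:[-6,30] -> hit [55/3,26], descend [2, 3, 4, 5]
  N2 x:[74/3,91/3] y:[49/3,23] z:[-6,1] -> miss, prune
  N3 x:[59/3,64/3] y:[41/3,46/3] z:[-1,5] -> miss, prune
  N4 x:[28,29] y:[47/3,49/3] z:[26,29] -> miss, prune
  N5 x:[55/3,73/3] y:[20,26] z:[18,30] -> hit [20,73/3], descend [1, 9]
    N1 x:[67/3,73/3] y:[21,26] z:[25,30] -> miss, prune
    N9 x:[55/3,20] y:[20,62/3] z:[18,21] -> hit [20,20] leaf, test {P0@t=20}

7 AABB tests over nodes [0, 2, 3, 4, 5, 1, 9]; 1 leaf entered; closest P0.

== RESULT ==
[0, 2, 3, 4, 5, 1, 9]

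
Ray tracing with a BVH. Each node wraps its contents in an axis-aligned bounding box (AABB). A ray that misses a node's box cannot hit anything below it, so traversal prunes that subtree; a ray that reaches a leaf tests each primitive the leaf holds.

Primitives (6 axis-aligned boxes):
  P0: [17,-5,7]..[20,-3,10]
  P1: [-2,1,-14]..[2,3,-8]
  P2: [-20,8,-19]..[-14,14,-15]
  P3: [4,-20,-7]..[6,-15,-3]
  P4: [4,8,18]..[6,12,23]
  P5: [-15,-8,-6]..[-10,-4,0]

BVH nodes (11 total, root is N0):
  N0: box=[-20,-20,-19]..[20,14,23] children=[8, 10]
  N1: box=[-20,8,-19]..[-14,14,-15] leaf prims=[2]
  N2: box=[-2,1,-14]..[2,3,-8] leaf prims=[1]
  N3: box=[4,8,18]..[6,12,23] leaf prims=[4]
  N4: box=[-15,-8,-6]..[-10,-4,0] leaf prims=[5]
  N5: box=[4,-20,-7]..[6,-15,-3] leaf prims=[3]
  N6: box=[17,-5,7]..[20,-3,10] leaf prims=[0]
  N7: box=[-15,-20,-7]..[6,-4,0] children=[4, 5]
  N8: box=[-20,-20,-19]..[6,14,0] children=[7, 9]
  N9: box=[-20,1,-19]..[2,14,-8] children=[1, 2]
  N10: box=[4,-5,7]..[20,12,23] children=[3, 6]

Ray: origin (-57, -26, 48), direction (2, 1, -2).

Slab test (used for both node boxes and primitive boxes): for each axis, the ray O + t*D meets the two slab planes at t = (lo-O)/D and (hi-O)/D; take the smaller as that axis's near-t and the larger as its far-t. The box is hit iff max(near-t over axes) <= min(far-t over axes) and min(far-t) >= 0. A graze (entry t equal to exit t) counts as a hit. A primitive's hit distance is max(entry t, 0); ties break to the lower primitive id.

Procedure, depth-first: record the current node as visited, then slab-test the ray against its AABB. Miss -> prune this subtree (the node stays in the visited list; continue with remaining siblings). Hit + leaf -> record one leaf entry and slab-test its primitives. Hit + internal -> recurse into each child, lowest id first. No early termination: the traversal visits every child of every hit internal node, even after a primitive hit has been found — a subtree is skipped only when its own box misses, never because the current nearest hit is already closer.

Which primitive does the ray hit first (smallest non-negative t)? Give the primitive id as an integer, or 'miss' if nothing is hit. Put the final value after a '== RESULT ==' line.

Walk:
N0 x:[37/2,77/2] y:[6,40] z:[25/2,67/2] -> hit [37/2,67/2], descend [8, 10]
  N8 x:[37/2,63/2] y:[6,40] z:[24,67/2] -> hit [24,63/2], descend [7, 9]
    N7 x:[21,63/2] y:[6,22] z:[24,55/2] -> miss, prune
    N9 x:[37/2,59/2] y:[27,40] z:[28,67/2] -> hit [28,59/2], descend [1, 2]
      N1 x:[37/2,43/2] y:[34,40] z:[63/2,67/2] -> miss, prune
      N2 x:[55/2,59/2] y:[27,29] z:[28,31] -> hit [28,29] leaf, test {P1@t=28}
  N10 x:[61/2,77/2] y:[21,38] z:[25/2,41/2] -> miss, prune

order=[0, 8, 7, 9, 1, 2, 10]  |boxes|=7  |leaves|=1  hit=P1

== RESULT ==
1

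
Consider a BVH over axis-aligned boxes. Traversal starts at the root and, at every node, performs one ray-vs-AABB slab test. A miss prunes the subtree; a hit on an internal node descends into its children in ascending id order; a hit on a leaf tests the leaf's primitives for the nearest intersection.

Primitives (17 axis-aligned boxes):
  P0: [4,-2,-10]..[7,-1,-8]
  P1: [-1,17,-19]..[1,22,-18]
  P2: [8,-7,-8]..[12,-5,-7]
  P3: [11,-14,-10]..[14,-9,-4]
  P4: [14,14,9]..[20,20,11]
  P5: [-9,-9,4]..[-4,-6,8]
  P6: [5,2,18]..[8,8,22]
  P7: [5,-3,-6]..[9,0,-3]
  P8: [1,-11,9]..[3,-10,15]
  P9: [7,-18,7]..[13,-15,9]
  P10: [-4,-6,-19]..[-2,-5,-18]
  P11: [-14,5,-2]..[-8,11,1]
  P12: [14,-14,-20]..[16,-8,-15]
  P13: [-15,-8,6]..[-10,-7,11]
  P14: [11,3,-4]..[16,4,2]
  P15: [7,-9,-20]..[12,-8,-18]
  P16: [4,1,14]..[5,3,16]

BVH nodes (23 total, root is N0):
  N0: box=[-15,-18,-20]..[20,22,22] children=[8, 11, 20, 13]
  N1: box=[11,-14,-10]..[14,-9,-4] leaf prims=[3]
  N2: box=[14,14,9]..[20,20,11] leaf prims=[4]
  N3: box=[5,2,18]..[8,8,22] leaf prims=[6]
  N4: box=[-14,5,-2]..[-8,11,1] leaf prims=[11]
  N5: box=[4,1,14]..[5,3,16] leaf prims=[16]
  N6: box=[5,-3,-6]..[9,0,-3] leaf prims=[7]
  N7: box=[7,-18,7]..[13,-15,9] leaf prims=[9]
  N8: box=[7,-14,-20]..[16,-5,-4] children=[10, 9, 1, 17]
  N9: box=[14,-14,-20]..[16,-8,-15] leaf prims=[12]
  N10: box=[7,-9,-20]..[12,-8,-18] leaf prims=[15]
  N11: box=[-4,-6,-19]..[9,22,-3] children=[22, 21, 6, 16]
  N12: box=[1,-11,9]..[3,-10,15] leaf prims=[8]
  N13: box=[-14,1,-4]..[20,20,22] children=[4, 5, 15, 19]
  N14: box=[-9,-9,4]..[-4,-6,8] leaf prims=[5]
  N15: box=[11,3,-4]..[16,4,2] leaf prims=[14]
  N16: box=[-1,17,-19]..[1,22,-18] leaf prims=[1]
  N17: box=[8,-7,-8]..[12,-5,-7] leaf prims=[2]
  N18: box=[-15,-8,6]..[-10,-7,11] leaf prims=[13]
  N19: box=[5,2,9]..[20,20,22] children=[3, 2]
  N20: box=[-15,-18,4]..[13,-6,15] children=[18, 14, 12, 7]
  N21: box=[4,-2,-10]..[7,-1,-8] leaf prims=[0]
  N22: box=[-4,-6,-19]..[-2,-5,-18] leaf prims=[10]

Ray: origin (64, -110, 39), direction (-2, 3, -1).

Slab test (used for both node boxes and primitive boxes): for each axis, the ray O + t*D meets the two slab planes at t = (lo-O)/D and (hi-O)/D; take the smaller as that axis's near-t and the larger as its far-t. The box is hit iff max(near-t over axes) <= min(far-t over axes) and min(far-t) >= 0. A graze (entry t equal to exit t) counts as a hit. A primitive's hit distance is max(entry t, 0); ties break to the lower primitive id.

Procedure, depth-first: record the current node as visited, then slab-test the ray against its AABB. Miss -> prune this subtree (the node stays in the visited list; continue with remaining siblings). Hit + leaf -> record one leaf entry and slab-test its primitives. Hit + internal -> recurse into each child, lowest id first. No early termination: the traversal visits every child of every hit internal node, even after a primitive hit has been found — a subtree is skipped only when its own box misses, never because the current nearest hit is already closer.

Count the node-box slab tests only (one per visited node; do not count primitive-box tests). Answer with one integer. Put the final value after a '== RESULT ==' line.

Trace the traversal:
N0 x:[22,79/2] y:[92/3,44] z:[17,59] -> hit [92/3,79/2], descend [8, 11, 13, 20]
  N8 x:[24,57/2] y:[32,35] z:[43,59] -> miss, prune
  N11 x:[55/2,34] y:[104/3,44] z:[42,58] -> miss, prune
  N13 x:[22,39] y:[37,130/3] z:[17,43] -> hit [37,39], descend [4, 5, 15, 19]
    N4 x:[36,39] y:[115/3,121/3] z:[38,41] -> hit [115/3,39] leaf, test {P11@t=115/3}
    N5 x:[59/2,30] y:[37,113/3] z:[23,25] -> miss, prune
    N15 x:[24,53/2] y:[113/3,38] z:[37,43] -> miss, prune
    N19 x:[22,59/2] y:[112/3,130/3] z:[17,30] -> miss, prune
  N20 x:[51/2,79/2] y:[92/3,104/3] z:[24,35] -> hit [92/3,104/3], descend [7, 12, 14, 18]
    N7 x:[51/2,57/2] y:[92/3,95/3] z:[30,32] -> miss, prune
    N12 x:[61/2,63/2] y:[33,100/3] z:[24,30] -> miss, prune
    N14 x:[34,73/2] y:[101/3,104/3] z:[31,35] -> hit [34,104/3] leaf, test {P5@t=34}
    N18 x:[37,79/2] y:[34,103/3] z:[28,33] -> miss, prune

Summary -> nodes [0, 8, 11, 13, 4, 5, 15, 19, 20, 7, 12, 14, 18]; box-tests=13; leaf-entries=2; first=P5

== RESULT ==
13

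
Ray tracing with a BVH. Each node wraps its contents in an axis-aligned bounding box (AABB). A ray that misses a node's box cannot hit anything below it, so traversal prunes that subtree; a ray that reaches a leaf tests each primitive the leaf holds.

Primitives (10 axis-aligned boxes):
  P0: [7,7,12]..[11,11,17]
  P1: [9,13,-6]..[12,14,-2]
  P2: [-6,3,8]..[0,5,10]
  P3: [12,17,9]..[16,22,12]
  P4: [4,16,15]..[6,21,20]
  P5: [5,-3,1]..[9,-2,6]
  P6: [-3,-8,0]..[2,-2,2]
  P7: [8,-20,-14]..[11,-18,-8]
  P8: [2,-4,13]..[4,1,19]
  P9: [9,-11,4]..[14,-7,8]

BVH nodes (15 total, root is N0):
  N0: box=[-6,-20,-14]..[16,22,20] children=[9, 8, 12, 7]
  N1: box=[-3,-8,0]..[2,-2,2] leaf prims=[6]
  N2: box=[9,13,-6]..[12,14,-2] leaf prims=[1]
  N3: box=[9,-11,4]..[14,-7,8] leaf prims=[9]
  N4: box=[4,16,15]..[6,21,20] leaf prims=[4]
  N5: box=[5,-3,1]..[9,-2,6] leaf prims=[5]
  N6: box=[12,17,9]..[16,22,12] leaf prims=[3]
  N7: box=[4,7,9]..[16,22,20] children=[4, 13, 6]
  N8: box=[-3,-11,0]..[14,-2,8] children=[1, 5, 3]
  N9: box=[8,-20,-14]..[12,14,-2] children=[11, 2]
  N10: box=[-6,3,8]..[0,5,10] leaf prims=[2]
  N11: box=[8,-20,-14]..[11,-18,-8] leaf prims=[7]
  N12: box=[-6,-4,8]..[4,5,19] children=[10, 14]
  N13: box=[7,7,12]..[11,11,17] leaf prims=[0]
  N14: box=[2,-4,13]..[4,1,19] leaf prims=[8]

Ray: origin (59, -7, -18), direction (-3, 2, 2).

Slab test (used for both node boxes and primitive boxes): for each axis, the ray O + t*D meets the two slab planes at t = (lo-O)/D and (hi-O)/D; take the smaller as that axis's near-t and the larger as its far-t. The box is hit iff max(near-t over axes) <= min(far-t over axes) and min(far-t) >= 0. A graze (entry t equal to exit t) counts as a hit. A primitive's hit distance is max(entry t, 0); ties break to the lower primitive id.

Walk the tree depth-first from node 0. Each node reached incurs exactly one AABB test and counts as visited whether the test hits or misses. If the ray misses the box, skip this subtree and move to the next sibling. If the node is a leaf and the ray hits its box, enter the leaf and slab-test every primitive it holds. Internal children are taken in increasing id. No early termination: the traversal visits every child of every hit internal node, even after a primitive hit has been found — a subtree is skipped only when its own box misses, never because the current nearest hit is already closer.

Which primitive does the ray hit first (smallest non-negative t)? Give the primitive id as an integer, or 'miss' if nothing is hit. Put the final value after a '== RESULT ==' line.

Walk:
N0 x:[43/3,65/3] y:[-13/2,29/2] z:[2,19] -> hit [43/3,29/2], descend [7, 8, 9, 12]
  N7 x:[43/3,55/3] y:[7,29/2] z:[27/2,19] -> hit [43/3,29/2], descend [4, 6, 13]
    N4 x:[53/3,55/3] y:[23/2,14] z:[33/2,19] -> miss, prune
    N6 x:[43/3,47/3] y:[12,29/2] z:[27/2,15] -> hit [43/3,29/2] leaf, test {P3@t=43/3}
    N13 x:[16,52/3] y:[7,9] z:[15,35/2] -> miss, prune
  N8 x:[15,62/3] y:[-2,5/2] z:[9,13] -> miss, prune
  N9 x:[47/3,17] y:[-13/2,21/2] z:[2,8] -> miss, prune
  N12 x:[55/3,65/3] y:[3/2,6] z:[13,37/2] -> miss, prune

Visited [0, 7, 4, 6, 13, 8, 9, 12]. Tests: 8 box, 1 leaf. Nearest: P3.

== RESULT ==
3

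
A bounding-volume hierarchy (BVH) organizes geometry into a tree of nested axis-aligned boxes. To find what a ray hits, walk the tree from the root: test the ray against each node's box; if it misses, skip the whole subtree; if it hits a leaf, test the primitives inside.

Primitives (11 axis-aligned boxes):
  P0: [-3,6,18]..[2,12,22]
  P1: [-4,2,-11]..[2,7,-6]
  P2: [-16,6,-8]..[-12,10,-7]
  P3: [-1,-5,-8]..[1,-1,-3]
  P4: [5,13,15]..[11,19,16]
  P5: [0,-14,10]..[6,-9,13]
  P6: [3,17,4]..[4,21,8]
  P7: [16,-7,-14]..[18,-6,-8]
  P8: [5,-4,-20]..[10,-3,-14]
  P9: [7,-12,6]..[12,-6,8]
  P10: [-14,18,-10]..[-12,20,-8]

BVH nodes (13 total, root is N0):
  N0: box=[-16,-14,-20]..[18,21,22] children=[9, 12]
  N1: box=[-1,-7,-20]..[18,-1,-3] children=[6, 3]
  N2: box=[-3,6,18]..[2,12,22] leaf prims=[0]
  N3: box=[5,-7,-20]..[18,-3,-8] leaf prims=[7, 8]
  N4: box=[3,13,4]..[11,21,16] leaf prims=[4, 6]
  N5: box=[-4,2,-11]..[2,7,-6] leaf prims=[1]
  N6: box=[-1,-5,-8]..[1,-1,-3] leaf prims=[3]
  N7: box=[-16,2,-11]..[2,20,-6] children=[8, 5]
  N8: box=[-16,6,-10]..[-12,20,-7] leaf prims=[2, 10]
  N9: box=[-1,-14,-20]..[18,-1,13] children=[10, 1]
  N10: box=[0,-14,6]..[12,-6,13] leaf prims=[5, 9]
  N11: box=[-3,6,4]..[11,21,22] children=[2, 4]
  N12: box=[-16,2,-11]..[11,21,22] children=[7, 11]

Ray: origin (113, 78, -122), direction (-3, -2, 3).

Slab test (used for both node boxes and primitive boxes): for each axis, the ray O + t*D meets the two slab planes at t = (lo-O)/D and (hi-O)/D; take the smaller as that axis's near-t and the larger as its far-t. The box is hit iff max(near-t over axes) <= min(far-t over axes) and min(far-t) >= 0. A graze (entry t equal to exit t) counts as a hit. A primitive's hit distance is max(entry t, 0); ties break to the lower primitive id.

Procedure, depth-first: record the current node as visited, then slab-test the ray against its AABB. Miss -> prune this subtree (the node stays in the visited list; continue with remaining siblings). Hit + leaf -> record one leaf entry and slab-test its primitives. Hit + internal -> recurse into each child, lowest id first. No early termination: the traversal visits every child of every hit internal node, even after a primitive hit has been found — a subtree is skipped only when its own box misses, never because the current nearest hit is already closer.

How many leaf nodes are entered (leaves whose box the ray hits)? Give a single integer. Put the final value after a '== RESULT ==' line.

Walk:
N0 x:[95/3,43] y:[57/2,46] z:[34,48] -> hit [34,43], descend [9, 12]
  N9 x:[95/3,38] y:[79/2,46] z:[34,45] -> miss, prune
  N12 x:[34,43] y:[57/2,38] z:[37,48] -> hit [37,38], descend [7, 11]
    N7 x:[37,43] y:[29,38] z:[37,116/3] -> hit [37,38], descend [5, 8]
      N5 x:[37,39] y:[71/2,38] z:[37,116/3] -> hit [37,38] leaf, test {P1@t=37}
      N8 x:[125/3,43] y:[29,36] z:[112/3,115/3] -> miss, prune
    N11 x:[34,116/3] y:[57/2,36] z:[42,48] -> miss, prune

Summary -> nodes [0, 9, 12, 7, 5, 8, 11]; box-tests=7; leaf-entries=1; first=P1

== RESULT ==
1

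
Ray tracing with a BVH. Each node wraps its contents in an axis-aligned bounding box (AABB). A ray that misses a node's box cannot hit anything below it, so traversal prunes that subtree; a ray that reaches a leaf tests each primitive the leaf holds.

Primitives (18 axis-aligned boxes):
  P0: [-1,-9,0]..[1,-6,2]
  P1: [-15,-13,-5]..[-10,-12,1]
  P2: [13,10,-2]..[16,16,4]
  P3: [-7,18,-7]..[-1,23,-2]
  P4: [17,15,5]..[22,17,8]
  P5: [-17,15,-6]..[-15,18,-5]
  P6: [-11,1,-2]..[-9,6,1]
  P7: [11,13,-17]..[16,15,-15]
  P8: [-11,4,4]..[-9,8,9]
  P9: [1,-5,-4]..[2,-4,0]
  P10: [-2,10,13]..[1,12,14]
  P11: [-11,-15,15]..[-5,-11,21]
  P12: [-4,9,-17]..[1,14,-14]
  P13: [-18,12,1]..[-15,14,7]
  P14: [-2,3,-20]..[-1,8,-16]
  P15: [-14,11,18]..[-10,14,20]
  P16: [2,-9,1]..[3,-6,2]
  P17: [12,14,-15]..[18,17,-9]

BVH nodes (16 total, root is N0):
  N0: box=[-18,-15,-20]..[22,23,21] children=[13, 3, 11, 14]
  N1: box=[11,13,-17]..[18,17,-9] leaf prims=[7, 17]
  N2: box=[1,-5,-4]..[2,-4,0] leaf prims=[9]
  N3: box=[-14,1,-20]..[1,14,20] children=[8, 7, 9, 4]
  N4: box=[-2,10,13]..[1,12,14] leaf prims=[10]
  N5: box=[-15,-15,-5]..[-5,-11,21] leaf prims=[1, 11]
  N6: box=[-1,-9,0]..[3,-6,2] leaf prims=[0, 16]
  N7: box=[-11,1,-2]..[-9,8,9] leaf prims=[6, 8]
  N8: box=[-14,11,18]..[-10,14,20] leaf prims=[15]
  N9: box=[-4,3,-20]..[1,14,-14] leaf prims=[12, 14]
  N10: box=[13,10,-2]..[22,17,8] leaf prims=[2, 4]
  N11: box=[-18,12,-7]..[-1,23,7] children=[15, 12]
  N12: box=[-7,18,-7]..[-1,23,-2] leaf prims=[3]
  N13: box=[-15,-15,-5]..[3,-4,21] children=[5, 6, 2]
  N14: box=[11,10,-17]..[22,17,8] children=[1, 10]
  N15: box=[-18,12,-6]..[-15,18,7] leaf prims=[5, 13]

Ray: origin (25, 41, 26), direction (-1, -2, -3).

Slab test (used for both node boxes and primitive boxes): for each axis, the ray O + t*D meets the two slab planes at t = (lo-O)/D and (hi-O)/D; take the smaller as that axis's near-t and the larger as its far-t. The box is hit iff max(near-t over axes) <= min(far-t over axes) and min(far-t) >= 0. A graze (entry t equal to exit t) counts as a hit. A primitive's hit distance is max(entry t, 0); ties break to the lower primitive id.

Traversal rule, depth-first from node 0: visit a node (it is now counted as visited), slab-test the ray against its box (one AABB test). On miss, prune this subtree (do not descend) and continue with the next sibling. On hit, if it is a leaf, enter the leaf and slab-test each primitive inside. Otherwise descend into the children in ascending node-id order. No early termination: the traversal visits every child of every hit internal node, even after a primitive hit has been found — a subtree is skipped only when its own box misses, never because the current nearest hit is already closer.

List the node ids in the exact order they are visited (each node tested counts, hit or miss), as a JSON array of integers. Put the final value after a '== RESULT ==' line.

Walk:
N0 x:[3,43] y:[9,28] z:[5/3,46/3] -> hit [9,46/3], descend [3, 11, 13, 14]
  N3 x:[24,39] y:[27/2,20] z:[2,46/3] -> miss, prune
  N11 x:[26,43] y:[9,29/2] z:[19/3,11] -> miss, prune
  N13 x:[22,40] y:[45/2,28] z:[5/3,31/3] -> miss, prune
  N14 x:[3,14] y:[12,31/2] z:[6,43/3] -> hit [12,14], descend [1, 10]
    N1 x:[7,14] y:[12,14] z:[35/3,43/3] -> hit [12,14] leaf, test {P7@t=41/3, P17@t=12}
    N10 x:[3,12] y:[12,31/2] z:[6,28/3] -> miss, prune

Visited [0, 3, 11, 13, 14, 1, 10]. Tests: 7 box, 1 leaf. Nearest: P17.

== RESULT ==
[0, 3, 11, 13, 14, 1, 10]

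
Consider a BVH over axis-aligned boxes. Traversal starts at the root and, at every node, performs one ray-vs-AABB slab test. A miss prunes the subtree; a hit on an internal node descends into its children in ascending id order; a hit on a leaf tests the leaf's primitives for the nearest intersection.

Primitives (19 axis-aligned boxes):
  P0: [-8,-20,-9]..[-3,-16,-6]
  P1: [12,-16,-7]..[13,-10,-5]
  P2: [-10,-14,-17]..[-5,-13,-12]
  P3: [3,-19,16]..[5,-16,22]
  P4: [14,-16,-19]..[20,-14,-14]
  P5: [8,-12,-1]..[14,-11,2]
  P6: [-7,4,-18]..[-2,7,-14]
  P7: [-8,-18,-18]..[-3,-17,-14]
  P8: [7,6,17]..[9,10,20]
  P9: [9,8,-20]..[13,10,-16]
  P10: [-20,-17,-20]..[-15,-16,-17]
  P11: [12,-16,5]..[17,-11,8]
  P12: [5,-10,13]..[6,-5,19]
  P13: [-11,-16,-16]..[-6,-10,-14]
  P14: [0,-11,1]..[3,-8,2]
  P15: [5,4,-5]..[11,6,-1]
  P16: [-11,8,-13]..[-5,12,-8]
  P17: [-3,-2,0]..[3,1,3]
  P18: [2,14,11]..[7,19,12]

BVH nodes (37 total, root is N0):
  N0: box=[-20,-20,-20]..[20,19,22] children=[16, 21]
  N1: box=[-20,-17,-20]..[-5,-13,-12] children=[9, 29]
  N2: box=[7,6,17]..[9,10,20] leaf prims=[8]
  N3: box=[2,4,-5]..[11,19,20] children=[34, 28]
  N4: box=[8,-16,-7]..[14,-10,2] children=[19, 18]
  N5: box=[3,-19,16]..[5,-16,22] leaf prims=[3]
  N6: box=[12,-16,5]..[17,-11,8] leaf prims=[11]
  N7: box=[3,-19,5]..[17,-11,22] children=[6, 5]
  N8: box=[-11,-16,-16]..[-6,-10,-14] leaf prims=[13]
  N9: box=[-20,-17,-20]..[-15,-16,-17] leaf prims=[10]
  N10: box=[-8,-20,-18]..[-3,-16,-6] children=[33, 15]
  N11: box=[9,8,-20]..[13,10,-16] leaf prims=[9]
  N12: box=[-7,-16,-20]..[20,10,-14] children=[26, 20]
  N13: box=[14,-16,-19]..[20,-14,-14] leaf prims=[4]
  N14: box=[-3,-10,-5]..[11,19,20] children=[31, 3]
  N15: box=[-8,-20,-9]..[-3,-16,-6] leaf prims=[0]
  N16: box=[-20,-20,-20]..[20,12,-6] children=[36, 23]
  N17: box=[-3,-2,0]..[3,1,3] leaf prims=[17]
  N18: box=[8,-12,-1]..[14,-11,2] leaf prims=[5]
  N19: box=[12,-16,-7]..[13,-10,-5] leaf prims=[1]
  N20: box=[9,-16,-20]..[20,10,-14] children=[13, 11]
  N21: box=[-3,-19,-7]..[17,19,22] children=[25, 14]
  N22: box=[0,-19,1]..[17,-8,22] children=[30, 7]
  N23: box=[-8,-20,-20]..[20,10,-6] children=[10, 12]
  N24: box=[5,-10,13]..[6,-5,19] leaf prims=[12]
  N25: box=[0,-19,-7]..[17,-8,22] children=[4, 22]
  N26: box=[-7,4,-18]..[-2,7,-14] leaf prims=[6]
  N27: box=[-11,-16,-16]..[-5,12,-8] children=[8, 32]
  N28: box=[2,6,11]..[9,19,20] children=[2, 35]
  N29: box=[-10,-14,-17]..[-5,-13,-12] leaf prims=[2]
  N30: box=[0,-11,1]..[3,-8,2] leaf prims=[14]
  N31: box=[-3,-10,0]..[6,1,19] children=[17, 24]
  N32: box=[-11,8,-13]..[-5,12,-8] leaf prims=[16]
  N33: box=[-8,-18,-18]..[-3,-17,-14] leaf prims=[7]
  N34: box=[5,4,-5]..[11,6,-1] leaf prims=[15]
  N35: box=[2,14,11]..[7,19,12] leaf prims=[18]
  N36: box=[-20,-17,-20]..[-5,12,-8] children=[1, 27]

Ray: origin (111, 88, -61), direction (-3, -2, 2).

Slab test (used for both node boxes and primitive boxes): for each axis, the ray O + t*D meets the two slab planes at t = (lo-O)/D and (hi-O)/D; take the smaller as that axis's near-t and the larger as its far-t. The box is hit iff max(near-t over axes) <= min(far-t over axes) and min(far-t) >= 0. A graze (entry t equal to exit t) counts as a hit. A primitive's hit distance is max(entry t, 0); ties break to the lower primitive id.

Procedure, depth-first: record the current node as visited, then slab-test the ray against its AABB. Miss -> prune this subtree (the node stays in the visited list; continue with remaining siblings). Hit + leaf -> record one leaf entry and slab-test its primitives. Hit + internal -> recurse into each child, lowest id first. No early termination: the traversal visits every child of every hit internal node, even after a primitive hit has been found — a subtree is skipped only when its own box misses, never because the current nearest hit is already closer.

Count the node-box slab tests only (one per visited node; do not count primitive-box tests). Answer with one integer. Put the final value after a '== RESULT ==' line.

Walk:
N0 x:[91/3,131/3] y:[69/2,54] z:[41/2,83/2] -> hit [69/2,83/2], descend [16, 21]
  N16 x:[91/3,131/3] y:[38,54] z:[41/2,55/2] -> miss, prune
  N21 x:[94/3,38] y:[69/2,107/2] z:[27,83/2] -> hit [69/2,38], descend [14, 25]
    N14 x:[100/3,38] y:[69/2,49] z:[28,81/2] -> hit [69/2,38], descend [3, 31]
      N3 x:[100/3,109/3] y:[69/2,42] z:[28,81/2] -> hit [69/2,109/3], descend [28, 34]
        N28 x:[34,109/3] y:[69/2,41] z:[36,81/2] -> hit [36,109/3], descend [2, 35]
          N2 x:[34,104/3] y:[39,41] z:[39,81/2] -> miss, prune
          N35 x:[104/3,109/3] y:[69/2,37] z:[36,73/2] -> hit [36,109/3] leaf, test {P18@t=36}
        N34 x:[100/3,106/3] y:[41,42] z:[28,30] -> miss, prune
      N31 x:[35,38] y:[87/2,49] z:[61/2,40] -> miss, prune
    N25 x:[94/3,37] y:[48,107/2] z:[27,83/2] -> miss, prune

Visited [0, 16, 21, 14, 3, 28, 2, 35, 34, 31, 25]. Tests: 11 box, 1 leaf. Nearest: P18.

== RESULT ==
11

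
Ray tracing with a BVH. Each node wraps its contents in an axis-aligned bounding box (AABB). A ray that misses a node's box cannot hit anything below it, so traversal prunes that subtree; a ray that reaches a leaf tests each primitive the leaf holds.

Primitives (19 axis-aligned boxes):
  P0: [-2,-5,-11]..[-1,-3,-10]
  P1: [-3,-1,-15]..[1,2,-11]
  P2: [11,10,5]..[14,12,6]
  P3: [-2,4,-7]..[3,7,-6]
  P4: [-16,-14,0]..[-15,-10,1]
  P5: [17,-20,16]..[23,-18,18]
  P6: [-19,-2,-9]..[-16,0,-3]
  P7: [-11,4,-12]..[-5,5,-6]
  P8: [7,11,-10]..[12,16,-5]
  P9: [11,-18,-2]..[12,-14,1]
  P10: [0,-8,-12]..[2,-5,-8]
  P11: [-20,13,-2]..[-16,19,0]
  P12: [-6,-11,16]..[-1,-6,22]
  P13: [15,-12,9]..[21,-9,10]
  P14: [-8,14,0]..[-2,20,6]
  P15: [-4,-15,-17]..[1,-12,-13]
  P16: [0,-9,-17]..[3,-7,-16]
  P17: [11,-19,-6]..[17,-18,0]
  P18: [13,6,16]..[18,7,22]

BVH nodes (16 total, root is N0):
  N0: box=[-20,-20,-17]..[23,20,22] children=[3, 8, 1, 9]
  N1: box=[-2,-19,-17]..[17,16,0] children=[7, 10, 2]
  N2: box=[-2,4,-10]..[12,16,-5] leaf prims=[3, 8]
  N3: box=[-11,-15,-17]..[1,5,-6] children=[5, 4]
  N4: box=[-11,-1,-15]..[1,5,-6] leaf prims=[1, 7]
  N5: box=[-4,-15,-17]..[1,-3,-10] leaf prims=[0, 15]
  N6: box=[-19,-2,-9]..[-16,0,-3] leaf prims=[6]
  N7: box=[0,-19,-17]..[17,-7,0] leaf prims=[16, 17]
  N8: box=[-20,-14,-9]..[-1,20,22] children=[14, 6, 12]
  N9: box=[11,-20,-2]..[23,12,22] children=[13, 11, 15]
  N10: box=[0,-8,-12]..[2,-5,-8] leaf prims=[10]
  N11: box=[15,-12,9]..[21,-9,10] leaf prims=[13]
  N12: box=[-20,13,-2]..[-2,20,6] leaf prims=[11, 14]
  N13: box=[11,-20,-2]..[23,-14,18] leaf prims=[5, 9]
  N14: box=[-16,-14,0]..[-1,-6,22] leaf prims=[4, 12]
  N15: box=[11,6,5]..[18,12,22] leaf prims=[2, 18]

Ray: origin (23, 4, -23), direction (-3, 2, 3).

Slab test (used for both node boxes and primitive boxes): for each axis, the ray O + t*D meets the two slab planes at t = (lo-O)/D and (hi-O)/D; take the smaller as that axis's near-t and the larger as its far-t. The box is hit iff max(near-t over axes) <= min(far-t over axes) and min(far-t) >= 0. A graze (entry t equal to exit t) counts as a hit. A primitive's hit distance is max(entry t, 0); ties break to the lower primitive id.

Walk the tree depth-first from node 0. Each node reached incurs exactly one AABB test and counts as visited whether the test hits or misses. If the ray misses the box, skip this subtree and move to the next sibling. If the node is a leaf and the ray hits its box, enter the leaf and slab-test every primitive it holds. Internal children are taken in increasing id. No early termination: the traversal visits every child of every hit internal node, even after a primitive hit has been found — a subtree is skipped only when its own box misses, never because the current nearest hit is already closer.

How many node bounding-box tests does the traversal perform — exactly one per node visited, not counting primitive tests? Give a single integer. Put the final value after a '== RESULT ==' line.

Walk:
N0 x:[0,43/3] y:[-12,8] z:[2,15] -> hit [2,8], descend [1, 3, 8, 9]
  N1 x:[2,25/3] y:[-23/2,6] z:[2,23/3] -> hit [2,6], descend [2, 7, 10]
    N2 x:[11/3,25/3] y:[0,6] z:[13/3,6] -> hit [13/3,6] leaf, test {P3(miss), P8@t=13/3}
    N7 x:[2,23/3] y:[-23/2,-11/2] z:[2,23/3] -> miss, prune
    N10 x:[7,23/3] y:[-6,-9/2] z:[11/3,5] -> miss, prune
  N3 x:[22/3,34/3] y:[-19/2,1/2] z:[2,17/3] -> miss, prune
  N8 x:[8,43/3] y:[-9,8] z:[14/3,15] -> hit [8,8], descend [6, 12, 14]
    N6 x:[13,14] y:[-3,-2] z:[14/3,20/3] -> miss, prune
    N12 x:[25/3,43/3] y:[9/2,8] z:[7,29/3] -> miss, prune
    N14 x:[8,13] y:[-9,-5] z:[23/3,15] -> miss, prune
  N9 x:[0,4] y:[-12,4] z:[7,15] -> miss, prune

order=[0, 1, 2, 7, 10, 3, 8, 6, 12, 14, 9]  |boxes|=11  |leaves|=1  hit=P8

== RESULT ==
11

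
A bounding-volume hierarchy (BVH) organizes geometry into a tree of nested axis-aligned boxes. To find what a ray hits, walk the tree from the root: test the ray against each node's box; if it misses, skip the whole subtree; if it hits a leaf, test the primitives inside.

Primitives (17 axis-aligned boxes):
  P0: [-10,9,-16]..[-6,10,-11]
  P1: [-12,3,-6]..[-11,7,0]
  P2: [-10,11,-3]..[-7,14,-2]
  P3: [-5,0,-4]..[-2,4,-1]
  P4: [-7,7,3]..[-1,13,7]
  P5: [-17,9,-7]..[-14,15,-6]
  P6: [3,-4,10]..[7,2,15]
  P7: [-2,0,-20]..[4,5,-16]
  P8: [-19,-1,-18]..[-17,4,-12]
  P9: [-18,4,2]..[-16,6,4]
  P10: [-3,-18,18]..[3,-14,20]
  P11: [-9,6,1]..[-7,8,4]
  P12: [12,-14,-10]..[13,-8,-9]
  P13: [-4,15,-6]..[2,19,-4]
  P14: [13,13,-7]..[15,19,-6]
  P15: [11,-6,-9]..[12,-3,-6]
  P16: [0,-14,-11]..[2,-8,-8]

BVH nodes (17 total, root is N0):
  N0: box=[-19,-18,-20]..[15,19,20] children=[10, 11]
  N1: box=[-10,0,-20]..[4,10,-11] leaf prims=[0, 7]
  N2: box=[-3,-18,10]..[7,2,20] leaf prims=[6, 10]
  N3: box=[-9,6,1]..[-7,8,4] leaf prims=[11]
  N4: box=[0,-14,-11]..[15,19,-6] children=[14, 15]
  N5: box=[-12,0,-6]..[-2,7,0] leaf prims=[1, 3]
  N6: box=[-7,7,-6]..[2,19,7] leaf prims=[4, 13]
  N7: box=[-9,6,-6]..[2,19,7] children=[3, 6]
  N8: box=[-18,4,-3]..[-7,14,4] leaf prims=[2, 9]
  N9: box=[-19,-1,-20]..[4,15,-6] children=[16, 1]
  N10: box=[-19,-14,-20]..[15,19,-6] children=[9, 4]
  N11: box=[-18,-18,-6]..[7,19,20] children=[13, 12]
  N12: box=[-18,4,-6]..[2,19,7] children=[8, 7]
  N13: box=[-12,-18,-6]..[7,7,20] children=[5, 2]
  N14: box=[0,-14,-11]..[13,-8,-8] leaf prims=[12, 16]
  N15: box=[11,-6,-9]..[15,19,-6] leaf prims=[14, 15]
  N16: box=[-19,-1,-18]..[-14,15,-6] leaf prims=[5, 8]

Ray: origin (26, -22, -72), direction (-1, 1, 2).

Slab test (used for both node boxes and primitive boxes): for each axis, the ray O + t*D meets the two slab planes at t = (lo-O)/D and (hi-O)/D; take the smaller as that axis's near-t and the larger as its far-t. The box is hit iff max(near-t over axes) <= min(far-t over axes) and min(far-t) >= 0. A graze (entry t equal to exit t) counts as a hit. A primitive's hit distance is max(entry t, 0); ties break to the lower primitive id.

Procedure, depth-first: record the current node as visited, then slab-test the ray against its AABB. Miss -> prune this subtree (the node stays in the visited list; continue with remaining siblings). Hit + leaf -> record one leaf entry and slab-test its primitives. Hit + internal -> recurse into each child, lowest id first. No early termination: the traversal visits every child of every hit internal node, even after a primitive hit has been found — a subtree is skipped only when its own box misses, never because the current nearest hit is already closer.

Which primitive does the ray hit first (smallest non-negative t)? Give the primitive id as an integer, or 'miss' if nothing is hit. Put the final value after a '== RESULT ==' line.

Walk:
N0 x:[11,45] y:[4,41] z:[26,46] -> hit [26,41], descend [10, 11]
  N10 x:[11,45] y:[8,41] z:[26,33] -> hit [26,33], descend [4, 9]
    N4 x:[11,26] y:[8,41] z:[61/2,33] -> miss, prune
    N9 x:[22,45] y:[21,37] z:[26,33] -> hit [26,33], descend [1, 16]
      N1 x:[22,36] y:[22,32] z:[26,61/2] -> hit [26,61/2] leaf, test {P0(miss), P7@t=26}
      N16 x:[40,45] y:[21,37] z:[27,33] -> miss, prune
  N11 x:[19,44] y:[4,41] z:[33,46] -> hit [33,41], descend [12, 13]
    N12 x:[24,44] y:[26,41] z:[33,79/2] -> hit [33,79/2], descend [7, 8]
      N7 x:[24,35] y:[28,41] z:[33,79/2] -> hit [33,35], descend [3, 6]
        N3 x:[33,35] y:[28,30] z:[73/2,38] -> miss, prune
        N6 x:[24,33] y:[29,41] z:[33,79/2] -> hit [33,33] leaf, test {P4(miss), P13(miss)}
      N8 x:[33,44] y:[26,36] z:[69/2,38] -> hit [69/2,36] leaf, test {P2@t=69/2, P9(miss)}
    N13 x:[19,38] y:[4,29] z:[33,46] -> miss, prune

Visited [0, 10, 4, 9, 1, 16, 11, 12, 7, 3, 6, 8, 13]. Tests: 13 box, 3 leaf. Nearest: P7.

== RESULT ==
7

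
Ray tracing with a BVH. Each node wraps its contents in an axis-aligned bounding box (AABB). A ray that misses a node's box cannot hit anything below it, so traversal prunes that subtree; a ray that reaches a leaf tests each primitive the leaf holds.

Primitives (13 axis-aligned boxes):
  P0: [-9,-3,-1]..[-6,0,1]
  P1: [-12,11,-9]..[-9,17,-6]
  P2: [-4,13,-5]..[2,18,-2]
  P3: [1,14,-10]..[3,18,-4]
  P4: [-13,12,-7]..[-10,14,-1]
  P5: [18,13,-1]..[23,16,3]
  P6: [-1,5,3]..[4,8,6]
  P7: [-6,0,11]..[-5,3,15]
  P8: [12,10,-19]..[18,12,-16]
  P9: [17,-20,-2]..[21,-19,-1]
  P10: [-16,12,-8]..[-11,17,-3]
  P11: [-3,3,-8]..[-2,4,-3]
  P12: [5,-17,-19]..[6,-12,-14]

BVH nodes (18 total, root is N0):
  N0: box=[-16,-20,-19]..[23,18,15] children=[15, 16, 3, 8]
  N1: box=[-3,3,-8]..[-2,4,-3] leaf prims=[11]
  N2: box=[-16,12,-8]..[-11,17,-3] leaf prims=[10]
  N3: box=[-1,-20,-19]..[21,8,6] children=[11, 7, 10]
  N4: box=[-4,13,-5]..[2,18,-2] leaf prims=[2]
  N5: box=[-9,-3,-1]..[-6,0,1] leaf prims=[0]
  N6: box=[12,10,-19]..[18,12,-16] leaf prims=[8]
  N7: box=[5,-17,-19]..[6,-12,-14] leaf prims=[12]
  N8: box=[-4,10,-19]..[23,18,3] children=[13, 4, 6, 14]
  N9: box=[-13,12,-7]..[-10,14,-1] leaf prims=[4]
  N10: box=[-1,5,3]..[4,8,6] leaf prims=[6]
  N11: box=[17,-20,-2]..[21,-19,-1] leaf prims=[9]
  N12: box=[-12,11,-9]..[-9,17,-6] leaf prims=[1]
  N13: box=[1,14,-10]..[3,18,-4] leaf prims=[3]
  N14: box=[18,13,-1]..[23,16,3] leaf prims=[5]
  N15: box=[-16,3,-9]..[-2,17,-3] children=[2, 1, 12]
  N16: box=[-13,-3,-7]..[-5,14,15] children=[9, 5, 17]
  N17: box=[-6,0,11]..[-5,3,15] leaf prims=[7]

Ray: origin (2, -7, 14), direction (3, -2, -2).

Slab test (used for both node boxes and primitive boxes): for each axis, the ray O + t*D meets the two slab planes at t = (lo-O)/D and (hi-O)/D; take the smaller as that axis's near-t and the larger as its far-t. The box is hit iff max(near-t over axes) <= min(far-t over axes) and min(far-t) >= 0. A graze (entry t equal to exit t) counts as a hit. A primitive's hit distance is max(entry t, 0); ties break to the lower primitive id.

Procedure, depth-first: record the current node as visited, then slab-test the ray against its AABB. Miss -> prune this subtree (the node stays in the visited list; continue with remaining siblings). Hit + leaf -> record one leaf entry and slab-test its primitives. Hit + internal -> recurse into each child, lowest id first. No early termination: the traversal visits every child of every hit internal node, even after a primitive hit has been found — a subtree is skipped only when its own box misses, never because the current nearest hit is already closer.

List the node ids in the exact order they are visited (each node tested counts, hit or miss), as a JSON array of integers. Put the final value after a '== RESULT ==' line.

Trace the traversal:
N0 x:[-6,7] y:[-25/2,13/2] z:[-1/2,33/2] -> hit [-1/2,13/2], descend [3, 8, 15, 16]
  N3 x:[-1,19/3] y:[-15/2,13/2] z:[4,33/2] -> hit [4,19/3], descend [7, 10, 11]
    N7 x:[1,4/3] y:[5/2,5] z:[14,33/2] -> miss, prune
    N10 x:[-1,2/3] y:[-15/2,-6] z:[4,11/2] -> miss, prune
    N11 x:[5,19/3] y:[6,13/2] z:[15/2,8] -> miss, prune
  N8 x:[-2,7] y:[-25/2,-17/2] z:[11/2,33/2] -> miss, prune
  N15 x:[-6,-4/3] y:[-12,-5] z:[17/2,23/2] -> miss, prune
  N16 x:[-5,-7/3] y:[-21/2,-2] z:[-1/2,21/2] -> miss, prune

Summary -> nodes [0, 3, 7, 10, 11, 8, 15, 16]; box-tests=8; leaf-entries=0; first=miss

== RESULT ==
[0, 3, 7, 10, 11, 8, 15, 16]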